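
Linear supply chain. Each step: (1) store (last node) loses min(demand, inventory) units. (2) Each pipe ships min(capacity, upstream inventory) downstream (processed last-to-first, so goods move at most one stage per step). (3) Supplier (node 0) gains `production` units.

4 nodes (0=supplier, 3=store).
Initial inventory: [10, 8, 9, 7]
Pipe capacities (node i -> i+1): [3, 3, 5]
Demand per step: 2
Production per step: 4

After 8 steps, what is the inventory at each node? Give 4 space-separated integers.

Step 1: demand=2,sold=2 ship[2->3]=5 ship[1->2]=3 ship[0->1]=3 prod=4 -> inv=[11 8 7 10]
Step 2: demand=2,sold=2 ship[2->3]=5 ship[1->2]=3 ship[0->1]=3 prod=4 -> inv=[12 8 5 13]
Step 3: demand=2,sold=2 ship[2->3]=5 ship[1->2]=3 ship[0->1]=3 prod=4 -> inv=[13 8 3 16]
Step 4: demand=2,sold=2 ship[2->3]=3 ship[1->2]=3 ship[0->1]=3 prod=4 -> inv=[14 8 3 17]
Step 5: demand=2,sold=2 ship[2->3]=3 ship[1->2]=3 ship[0->1]=3 prod=4 -> inv=[15 8 3 18]
Step 6: demand=2,sold=2 ship[2->3]=3 ship[1->2]=3 ship[0->1]=3 prod=4 -> inv=[16 8 3 19]
Step 7: demand=2,sold=2 ship[2->3]=3 ship[1->2]=3 ship[0->1]=3 prod=4 -> inv=[17 8 3 20]
Step 8: demand=2,sold=2 ship[2->3]=3 ship[1->2]=3 ship[0->1]=3 prod=4 -> inv=[18 8 3 21]

18 8 3 21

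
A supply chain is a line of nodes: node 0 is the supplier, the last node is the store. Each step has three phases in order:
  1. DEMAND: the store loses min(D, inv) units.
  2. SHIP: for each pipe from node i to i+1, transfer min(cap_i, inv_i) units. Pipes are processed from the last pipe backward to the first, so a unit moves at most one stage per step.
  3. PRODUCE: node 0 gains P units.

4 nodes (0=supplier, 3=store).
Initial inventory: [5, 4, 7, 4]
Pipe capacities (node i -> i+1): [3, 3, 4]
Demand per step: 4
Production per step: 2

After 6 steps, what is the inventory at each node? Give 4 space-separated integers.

Step 1: demand=4,sold=4 ship[2->3]=4 ship[1->2]=3 ship[0->1]=3 prod=2 -> inv=[4 4 6 4]
Step 2: demand=4,sold=4 ship[2->3]=4 ship[1->2]=3 ship[0->1]=3 prod=2 -> inv=[3 4 5 4]
Step 3: demand=4,sold=4 ship[2->3]=4 ship[1->2]=3 ship[0->1]=3 prod=2 -> inv=[2 4 4 4]
Step 4: demand=4,sold=4 ship[2->3]=4 ship[1->2]=3 ship[0->1]=2 prod=2 -> inv=[2 3 3 4]
Step 5: demand=4,sold=4 ship[2->3]=3 ship[1->2]=3 ship[0->1]=2 prod=2 -> inv=[2 2 3 3]
Step 6: demand=4,sold=3 ship[2->3]=3 ship[1->2]=2 ship[0->1]=2 prod=2 -> inv=[2 2 2 3]

2 2 2 3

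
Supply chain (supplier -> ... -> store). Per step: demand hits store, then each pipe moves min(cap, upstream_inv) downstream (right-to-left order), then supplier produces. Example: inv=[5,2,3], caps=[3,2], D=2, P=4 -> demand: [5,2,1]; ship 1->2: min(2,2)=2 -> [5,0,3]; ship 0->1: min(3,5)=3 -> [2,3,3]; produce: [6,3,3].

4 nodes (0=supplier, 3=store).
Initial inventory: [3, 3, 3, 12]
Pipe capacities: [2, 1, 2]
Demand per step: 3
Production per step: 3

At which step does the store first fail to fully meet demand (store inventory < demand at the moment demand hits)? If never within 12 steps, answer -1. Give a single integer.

Step 1: demand=3,sold=3 ship[2->3]=2 ship[1->2]=1 ship[0->1]=2 prod=3 -> [4 4 2 11]
Step 2: demand=3,sold=3 ship[2->3]=2 ship[1->2]=1 ship[0->1]=2 prod=3 -> [5 5 1 10]
Step 3: demand=3,sold=3 ship[2->3]=1 ship[1->2]=1 ship[0->1]=2 prod=3 -> [6 6 1 8]
Step 4: demand=3,sold=3 ship[2->3]=1 ship[1->2]=1 ship[0->1]=2 prod=3 -> [7 7 1 6]
Step 5: demand=3,sold=3 ship[2->3]=1 ship[1->2]=1 ship[0->1]=2 prod=3 -> [8 8 1 4]
Step 6: demand=3,sold=3 ship[2->3]=1 ship[1->2]=1 ship[0->1]=2 prod=3 -> [9 9 1 2]
Step 7: demand=3,sold=2 ship[2->3]=1 ship[1->2]=1 ship[0->1]=2 prod=3 -> [10 10 1 1]
Step 8: demand=3,sold=1 ship[2->3]=1 ship[1->2]=1 ship[0->1]=2 prod=3 -> [11 11 1 1]
Step 9: demand=3,sold=1 ship[2->3]=1 ship[1->2]=1 ship[0->1]=2 prod=3 -> [12 12 1 1]
Step 10: demand=3,sold=1 ship[2->3]=1 ship[1->2]=1 ship[0->1]=2 prod=3 -> [13 13 1 1]
Step 11: demand=3,sold=1 ship[2->3]=1 ship[1->2]=1 ship[0->1]=2 prod=3 -> [14 14 1 1]
Step 12: demand=3,sold=1 ship[2->3]=1 ship[1->2]=1 ship[0->1]=2 prod=3 -> [15 15 1 1]
First stockout at step 7

7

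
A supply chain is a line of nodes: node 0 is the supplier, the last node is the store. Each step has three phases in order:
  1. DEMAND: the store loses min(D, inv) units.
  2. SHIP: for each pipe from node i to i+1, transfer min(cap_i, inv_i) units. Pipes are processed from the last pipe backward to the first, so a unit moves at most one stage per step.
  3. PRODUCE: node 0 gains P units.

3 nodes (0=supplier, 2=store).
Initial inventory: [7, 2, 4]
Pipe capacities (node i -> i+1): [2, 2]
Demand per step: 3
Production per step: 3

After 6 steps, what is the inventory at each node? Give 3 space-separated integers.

Step 1: demand=3,sold=3 ship[1->2]=2 ship[0->1]=2 prod=3 -> inv=[8 2 3]
Step 2: demand=3,sold=3 ship[1->2]=2 ship[0->1]=2 prod=3 -> inv=[9 2 2]
Step 3: demand=3,sold=2 ship[1->2]=2 ship[0->1]=2 prod=3 -> inv=[10 2 2]
Step 4: demand=3,sold=2 ship[1->2]=2 ship[0->1]=2 prod=3 -> inv=[11 2 2]
Step 5: demand=3,sold=2 ship[1->2]=2 ship[0->1]=2 prod=3 -> inv=[12 2 2]
Step 6: demand=3,sold=2 ship[1->2]=2 ship[0->1]=2 prod=3 -> inv=[13 2 2]

13 2 2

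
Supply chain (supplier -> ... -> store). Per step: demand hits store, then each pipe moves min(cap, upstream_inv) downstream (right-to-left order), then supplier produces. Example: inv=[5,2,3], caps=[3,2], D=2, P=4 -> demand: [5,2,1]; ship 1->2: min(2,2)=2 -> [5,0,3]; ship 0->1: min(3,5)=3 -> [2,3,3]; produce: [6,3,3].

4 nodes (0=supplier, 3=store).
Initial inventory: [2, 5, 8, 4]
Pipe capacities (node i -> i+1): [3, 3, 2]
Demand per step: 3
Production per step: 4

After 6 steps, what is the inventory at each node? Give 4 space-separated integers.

Step 1: demand=3,sold=3 ship[2->3]=2 ship[1->2]=3 ship[0->1]=2 prod=4 -> inv=[4 4 9 3]
Step 2: demand=3,sold=3 ship[2->3]=2 ship[1->2]=3 ship[0->1]=3 prod=4 -> inv=[5 4 10 2]
Step 3: demand=3,sold=2 ship[2->3]=2 ship[1->2]=3 ship[0->1]=3 prod=4 -> inv=[6 4 11 2]
Step 4: demand=3,sold=2 ship[2->3]=2 ship[1->2]=3 ship[0->1]=3 prod=4 -> inv=[7 4 12 2]
Step 5: demand=3,sold=2 ship[2->3]=2 ship[1->2]=3 ship[0->1]=3 prod=4 -> inv=[8 4 13 2]
Step 6: demand=3,sold=2 ship[2->3]=2 ship[1->2]=3 ship[0->1]=3 prod=4 -> inv=[9 4 14 2]

9 4 14 2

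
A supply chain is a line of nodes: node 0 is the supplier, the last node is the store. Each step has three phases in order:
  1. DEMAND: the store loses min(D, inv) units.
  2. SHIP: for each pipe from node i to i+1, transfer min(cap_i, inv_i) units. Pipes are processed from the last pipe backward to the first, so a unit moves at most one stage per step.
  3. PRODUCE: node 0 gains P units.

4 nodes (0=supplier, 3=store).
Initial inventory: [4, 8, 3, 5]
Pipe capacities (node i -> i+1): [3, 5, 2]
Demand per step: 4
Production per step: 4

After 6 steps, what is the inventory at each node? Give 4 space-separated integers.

Step 1: demand=4,sold=4 ship[2->3]=2 ship[1->2]=5 ship[0->1]=3 prod=4 -> inv=[5 6 6 3]
Step 2: demand=4,sold=3 ship[2->3]=2 ship[1->2]=5 ship[0->1]=3 prod=4 -> inv=[6 4 9 2]
Step 3: demand=4,sold=2 ship[2->3]=2 ship[1->2]=4 ship[0->1]=3 prod=4 -> inv=[7 3 11 2]
Step 4: demand=4,sold=2 ship[2->3]=2 ship[1->2]=3 ship[0->1]=3 prod=4 -> inv=[8 3 12 2]
Step 5: demand=4,sold=2 ship[2->3]=2 ship[1->2]=3 ship[0->1]=3 prod=4 -> inv=[9 3 13 2]
Step 6: demand=4,sold=2 ship[2->3]=2 ship[1->2]=3 ship[0->1]=3 prod=4 -> inv=[10 3 14 2]

10 3 14 2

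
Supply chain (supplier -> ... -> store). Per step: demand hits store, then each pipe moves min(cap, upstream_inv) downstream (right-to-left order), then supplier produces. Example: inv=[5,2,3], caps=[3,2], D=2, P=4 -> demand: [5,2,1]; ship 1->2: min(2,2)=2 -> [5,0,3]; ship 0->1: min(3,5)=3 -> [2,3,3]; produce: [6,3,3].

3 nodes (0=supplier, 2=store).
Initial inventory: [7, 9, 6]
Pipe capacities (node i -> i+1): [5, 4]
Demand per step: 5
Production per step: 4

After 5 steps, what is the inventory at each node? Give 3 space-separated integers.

Step 1: demand=5,sold=5 ship[1->2]=4 ship[0->1]=5 prod=4 -> inv=[6 10 5]
Step 2: demand=5,sold=5 ship[1->2]=4 ship[0->1]=5 prod=4 -> inv=[5 11 4]
Step 3: demand=5,sold=4 ship[1->2]=4 ship[0->1]=5 prod=4 -> inv=[4 12 4]
Step 4: demand=5,sold=4 ship[1->2]=4 ship[0->1]=4 prod=4 -> inv=[4 12 4]
Step 5: demand=5,sold=4 ship[1->2]=4 ship[0->1]=4 prod=4 -> inv=[4 12 4]

4 12 4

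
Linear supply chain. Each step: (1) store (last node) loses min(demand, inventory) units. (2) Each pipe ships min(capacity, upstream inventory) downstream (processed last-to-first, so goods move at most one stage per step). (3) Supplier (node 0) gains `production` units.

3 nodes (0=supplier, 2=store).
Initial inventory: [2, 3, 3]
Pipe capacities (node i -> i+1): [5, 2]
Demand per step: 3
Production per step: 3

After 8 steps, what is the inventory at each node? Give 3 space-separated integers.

Step 1: demand=3,sold=3 ship[1->2]=2 ship[0->1]=2 prod=3 -> inv=[3 3 2]
Step 2: demand=3,sold=2 ship[1->2]=2 ship[0->1]=3 prod=3 -> inv=[3 4 2]
Step 3: demand=3,sold=2 ship[1->2]=2 ship[0->1]=3 prod=3 -> inv=[3 5 2]
Step 4: demand=3,sold=2 ship[1->2]=2 ship[0->1]=3 prod=3 -> inv=[3 6 2]
Step 5: demand=3,sold=2 ship[1->2]=2 ship[0->1]=3 prod=3 -> inv=[3 7 2]
Step 6: demand=3,sold=2 ship[1->2]=2 ship[0->1]=3 prod=3 -> inv=[3 8 2]
Step 7: demand=3,sold=2 ship[1->2]=2 ship[0->1]=3 prod=3 -> inv=[3 9 2]
Step 8: demand=3,sold=2 ship[1->2]=2 ship[0->1]=3 prod=3 -> inv=[3 10 2]

3 10 2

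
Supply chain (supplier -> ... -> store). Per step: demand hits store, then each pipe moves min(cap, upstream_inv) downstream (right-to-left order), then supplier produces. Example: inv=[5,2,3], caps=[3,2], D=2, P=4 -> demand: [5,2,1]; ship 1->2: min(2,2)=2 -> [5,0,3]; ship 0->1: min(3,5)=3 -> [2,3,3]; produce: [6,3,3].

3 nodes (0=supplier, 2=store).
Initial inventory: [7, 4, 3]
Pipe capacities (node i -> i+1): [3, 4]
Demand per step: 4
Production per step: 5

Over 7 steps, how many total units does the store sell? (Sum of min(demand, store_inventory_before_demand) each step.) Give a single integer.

Answer: 22

Derivation:
Step 1: sold=3 (running total=3) -> [9 3 4]
Step 2: sold=4 (running total=7) -> [11 3 3]
Step 3: sold=3 (running total=10) -> [13 3 3]
Step 4: sold=3 (running total=13) -> [15 3 3]
Step 5: sold=3 (running total=16) -> [17 3 3]
Step 6: sold=3 (running total=19) -> [19 3 3]
Step 7: sold=3 (running total=22) -> [21 3 3]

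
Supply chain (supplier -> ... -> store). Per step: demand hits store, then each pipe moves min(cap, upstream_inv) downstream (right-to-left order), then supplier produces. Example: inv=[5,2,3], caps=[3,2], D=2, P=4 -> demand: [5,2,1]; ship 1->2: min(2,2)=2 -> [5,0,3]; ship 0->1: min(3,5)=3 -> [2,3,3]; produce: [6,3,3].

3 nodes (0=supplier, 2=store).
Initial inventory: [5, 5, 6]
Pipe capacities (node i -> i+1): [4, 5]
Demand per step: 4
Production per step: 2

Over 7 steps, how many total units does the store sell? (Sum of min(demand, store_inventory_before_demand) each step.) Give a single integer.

Answer: 24

Derivation:
Step 1: sold=4 (running total=4) -> [3 4 7]
Step 2: sold=4 (running total=8) -> [2 3 7]
Step 3: sold=4 (running total=12) -> [2 2 6]
Step 4: sold=4 (running total=16) -> [2 2 4]
Step 5: sold=4 (running total=20) -> [2 2 2]
Step 6: sold=2 (running total=22) -> [2 2 2]
Step 7: sold=2 (running total=24) -> [2 2 2]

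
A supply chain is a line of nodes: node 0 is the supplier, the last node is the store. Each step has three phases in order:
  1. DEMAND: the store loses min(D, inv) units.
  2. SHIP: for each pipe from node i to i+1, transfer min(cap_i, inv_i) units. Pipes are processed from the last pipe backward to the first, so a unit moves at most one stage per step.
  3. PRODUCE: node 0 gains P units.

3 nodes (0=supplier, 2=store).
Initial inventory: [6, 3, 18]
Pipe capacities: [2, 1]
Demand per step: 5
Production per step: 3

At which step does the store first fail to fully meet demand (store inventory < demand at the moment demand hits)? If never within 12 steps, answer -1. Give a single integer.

Step 1: demand=5,sold=5 ship[1->2]=1 ship[0->1]=2 prod=3 -> [7 4 14]
Step 2: demand=5,sold=5 ship[1->2]=1 ship[0->1]=2 prod=3 -> [8 5 10]
Step 3: demand=5,sold=5 ship[1->2]=1 ship[0->1]=2 prod=3 -> [9 6 6]
Step 4: demand=5,sold=5 ship[1->2]=1 ship[0->1]=2 prod=3 -> [10 7 2]
Step 5: demand=5,sold=2 ship[1->2]=1 ship[0->1]=2 prod=3 -> [11 8 1]
Step 6: demand=5,sold=1 ship[1->2]=1 ship[0->1]=2 prod=3 -> [12 9 1]
Step 7: demand=5,sold=1 ship[1->2]=1 ship[0->1]=2 prod=3 -> [13 10 1]
Step 8: demand=5,sold=1 ship[1->2]=1 ship[0->1]=2 prod=3 -> [14 11 1]
Step 9: demand=5,sold=1 ship[1->2]=1 ship[0->1]=2 prod=3 -> [15 12 1]
Step 10: demand=5,sold=1 ship[1->2]=1 ship[0->1]=2 prod=3 -> [16 13 1]
Step 11: demand=5,sold=1 ship[1->2]=1 ship[0->1]=2 prod=3 -> [17 14 1]
Step 12: demand=5,sold=1 ship[1->2]=1 ship[0->1]=2 prod=3 -> [18 15 1]
First stockout at step 5

5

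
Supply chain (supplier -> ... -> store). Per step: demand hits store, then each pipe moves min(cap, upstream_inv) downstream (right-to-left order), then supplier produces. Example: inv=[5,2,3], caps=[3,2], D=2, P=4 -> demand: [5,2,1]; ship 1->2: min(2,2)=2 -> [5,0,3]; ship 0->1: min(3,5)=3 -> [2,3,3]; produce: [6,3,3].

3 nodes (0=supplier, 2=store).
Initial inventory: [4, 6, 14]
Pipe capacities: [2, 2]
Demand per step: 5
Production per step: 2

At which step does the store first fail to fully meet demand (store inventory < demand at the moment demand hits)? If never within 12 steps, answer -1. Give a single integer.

Step 1: demand=5,sold=5 ship[1->2]=2 ship[0->1]=2 prod=2 -> [4 6 11]
Step 2: demand=5,sold=5 ship[1->2]=2 ship[0->1]=2 prod=2 -> [4 6 8]
Step 3: demand=5,sold=5 ship[1->2]=2 ship[0->1]=2 prod=2 -> [4 6 5]
Step 4: demand=5,sold=5 ship[1->2]=2 ship[0->1]=2 prod=2 -> [4 6 2]
Step 5: demand=5,sold=2 ship[1->2]=2 ship[0->1]=2 prod=2 -> [4 6 2]
Step 6: demand=5,sold=2 ship[1->2]=2 ship[0->1]=2 prod=2 -> [4 6 2]
Step 7: demand=5,sold=2 ship[1->2]=2 ship[0->1]=2 prod=2 -> [4 6 2]
Step 8: demand=5,sold=2 ship[1->2]=2 ship[0->1]=2 prod=2 -> [4 6 2]
Step 9: demand=5,sold=2 ship[1->2]=2 ship[0->1]=2 prod=2 -> [4 6 2]
Step 10: demand=5,sold=2 ship[1->2]=2 ship[0->1]=2 prod=2 -> [4 6 2]
Step 11: demand=5,sold=2 ship[1->2]=2 ship[0->1]=2 prod=2 -> [4 6 2]
Step 12: demand=5,sold=2 ship[1->2]=2 ship[0->1]=2 prod=2 -> [4 6 2]
First stockout at step 5

5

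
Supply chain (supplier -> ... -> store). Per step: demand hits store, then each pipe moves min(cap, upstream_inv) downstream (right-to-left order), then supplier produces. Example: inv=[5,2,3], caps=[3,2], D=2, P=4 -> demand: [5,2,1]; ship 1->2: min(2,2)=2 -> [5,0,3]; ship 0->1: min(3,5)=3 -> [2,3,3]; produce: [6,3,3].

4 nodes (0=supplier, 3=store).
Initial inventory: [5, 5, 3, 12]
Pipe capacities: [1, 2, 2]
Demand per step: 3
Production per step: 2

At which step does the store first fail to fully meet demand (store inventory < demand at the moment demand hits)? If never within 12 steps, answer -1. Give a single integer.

Step 1: demand=3,sold=3 ship[2->3]=2 ship[1->2]=2 ship[0->1]=1 prod=2 -> [6 4 3 11]
Step 2: demand=3,sold=3 ship[2->3]=2 ship[1->2]=2 ship[0->1]=1 prod=2 -> [7 3 3 10]
Step 3: demand=3,sold=3 ship[2->3]=2 ship[1->2]=2 ship[0->1]=1 prod=2 -> [8 2 3 9]
Step 4: demand=3,sold=3 ship[2->3]=2 ship[1->2]=2 ship[0->1]=1 prod=2 -> [9 1 3 8]
Step 5: demand=3,sold=3 ship[2->3]=2 ship[1->2]=1 ship[0->1]=1 prod=2 -> [10 1 2 7]
Step 6: demand=3,sold=3 ship[2->3]=2 ship[1->2]=1 ship[0->1]=1 prod=2 -> [11 1 1 6]
Step 7: demand=3,sold=3 ship[2->3]=1 ship[1->2]=1 ship[0->1]=1 prod=2 -> [12 1 1 4]
Step 8: demand=3,sold=3 ship[2->3]=1 ship[1->2]=1 ship[0->1]=1 prod=2 -> [13 1 1 2]
Step 9: demand=3,sold=2 ship[2->3]=1 ship[1->2]=1 ship[0->1]=1 prod=2 -> [14 1 1 1]
Step 10: demand=3,sold=1 ship[2->3]=1 ship[1->2]=1 ship[0->1]=1 prod=2 -> [15 1 1 1]
Step 11: demand=3,sold=1 ship[2->3]=1 ship[1->2]=1 ship[0->1]=1 prod=2 -> [16 1 1 1]
Step 12: demand=3,sold=1 ship[2->3]=1 ship[1->2]=1 ship[0->1]=1 prod=2 -> [17 1 1 1]
First stockout at step 9

9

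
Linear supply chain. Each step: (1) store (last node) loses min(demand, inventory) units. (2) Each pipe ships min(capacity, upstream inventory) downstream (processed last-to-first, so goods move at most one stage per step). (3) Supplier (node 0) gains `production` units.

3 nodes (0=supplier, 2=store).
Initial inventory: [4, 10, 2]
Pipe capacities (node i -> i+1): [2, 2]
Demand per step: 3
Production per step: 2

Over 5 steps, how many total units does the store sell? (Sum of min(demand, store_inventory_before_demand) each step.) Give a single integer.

Step 1: sold=2 (running total=2) -> [4 10 2]
Step 2: sold=2 (running total=4) -> [4 10 2]
Step 3: sold=2 (running total=6) -> [4 10 2]
Step 4: sold=2 (running total=8) -> [4 10 2]
Step 5: sold=2 (running total=10) -> [4 10 2]

Answer: 10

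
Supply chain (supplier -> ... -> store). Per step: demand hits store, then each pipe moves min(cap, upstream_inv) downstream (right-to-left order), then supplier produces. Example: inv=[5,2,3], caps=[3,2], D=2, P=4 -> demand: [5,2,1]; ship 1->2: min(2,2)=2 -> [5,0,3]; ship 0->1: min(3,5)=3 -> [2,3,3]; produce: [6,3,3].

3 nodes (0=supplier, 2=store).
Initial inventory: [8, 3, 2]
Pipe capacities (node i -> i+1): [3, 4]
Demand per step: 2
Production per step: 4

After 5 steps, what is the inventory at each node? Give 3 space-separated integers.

Step 1: demand=2,sold=2 ship[1->2]=3 ship[0->1]=3 prod=4 -> inv=[9 3 3]
Step 2: demand=2,sold=2 ship[1->2]=3 ship[0->1]=3 prod=4 -> inv=[10 3 4]
Step 3: demand=2,sold=2 ship[1->2]=3 ship[0->1]=3 prod=4 -> inv=[11 3 5]
Step 4: demand=2,sold=2 ship[1->2]=3 ship[0->1]=3 prod=4 -> inv=[12 3 6]
Step 5: demand=2,sold=2 ship[1->2]=3 ship[0->1]=3 prod=4 -> inv=[13 3 7]

13 3 7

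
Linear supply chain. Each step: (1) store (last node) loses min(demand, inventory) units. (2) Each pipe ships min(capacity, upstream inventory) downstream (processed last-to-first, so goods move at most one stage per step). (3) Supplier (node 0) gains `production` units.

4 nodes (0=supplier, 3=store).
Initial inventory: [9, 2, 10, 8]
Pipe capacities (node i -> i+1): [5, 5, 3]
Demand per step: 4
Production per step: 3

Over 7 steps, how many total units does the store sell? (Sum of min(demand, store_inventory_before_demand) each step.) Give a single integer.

Step 1: sold=4 (running total=4) -> [7 5 9 7]
Step 2: sold=4 (running total=8) -> [5 5 11 6]
Step 3: sold=4 (running total=12) -> [3 5 13 5]
Step 4: sold=4 (running total=16) -> [3 3 15 4]
Step 5: sold=4 (running total=20) -> [3 3 15 3]
Step 6: sold=3 (running total=23) -> [3 3 15 3]
Step 7: sold=3 (running total=26) -> [3 3 15 3]

Answer: 26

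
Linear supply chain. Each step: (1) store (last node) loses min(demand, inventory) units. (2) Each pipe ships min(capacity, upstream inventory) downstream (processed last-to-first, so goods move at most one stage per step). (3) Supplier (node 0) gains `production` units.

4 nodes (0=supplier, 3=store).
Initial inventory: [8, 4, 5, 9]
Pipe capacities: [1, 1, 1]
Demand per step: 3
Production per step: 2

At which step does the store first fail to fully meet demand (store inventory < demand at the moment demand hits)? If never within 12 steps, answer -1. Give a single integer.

Step 1: demand=3,sold=3 ship[2->3]=1 ship[1->2]=1 ship[0->1]=1 prod=2 -> [9 4 5 7]
Step 2: demand=3,sold=3 ship[2->3]=1 ship[1->2]=1 ship[0->1]=1 prod=2 -> [10 4 5 5]
Step 3: demand=3,sold=3 ship[2->3]=1 ship[1->2]=1 ship[0->1]=1 prod=2 -> [11 4 5 3]
Step 4: demand=3,sold=3 ship[2->3]=1 ship[1->2]=1 ship[0->1]=1 prod=2 -> [12 4 5 1]
Step 5: demand=3,sold=1 ship[2->3]=1 ship[1->2]=1 ship[0->1]=1 prod=2 -> [13 4 5 1]
Step 6: demand=3,sold=1 ship[2->3]=1 ship[1->2]=1 ship[0->1]=1 prod=2 -> [14 4 5 1]
Step 7: demand=3,sold=1 ship[2->3]=1 ship[1->2]=1 ship[0->1]=1 prod=2 -> [15 4 5 1]
Step 8: demand=3,sold=1 ship[2->3]=1 ship[1->2]=1 ship[0->1]=1 prod=2 -> [16 4 5 1]
Step 9: demand=3,sold=1 ship[2->3]=1 ship[1->2]=1 ship[0->1]=1 prod=2 -> [17 4 5 1]
Step 10: demand=3,sold=1 ship[2->3]=1 ship[1->2]=1 ship[0->1]=1 prod=2 -> [18 4 5 1]
Step 11: demand=3,sold=1 ship[2->3]=1 ship[1->2]=1 ship[0->1]=1 prod=2 -> [19 4 5 1]
Step 12: demand=3,sold=1 ship[2->3]=1 ship[1->2]=1 ship[0->1]=1 prod=2 -> [20 4 5 1]
First stockout at step 5

5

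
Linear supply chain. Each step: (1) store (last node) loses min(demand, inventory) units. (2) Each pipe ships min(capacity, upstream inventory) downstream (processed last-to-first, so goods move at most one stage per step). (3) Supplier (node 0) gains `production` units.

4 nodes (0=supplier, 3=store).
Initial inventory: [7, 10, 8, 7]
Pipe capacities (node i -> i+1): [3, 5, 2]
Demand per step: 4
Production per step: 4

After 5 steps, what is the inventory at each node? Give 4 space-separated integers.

Step 1: demand=4,sold=4 ship[2->3]=2 ship[1->2]=5 ship[0->1]=3 prod=4 -> inv=[8 8 11 5]
Step 2: demand=4,sold=4 ship[2->3]=2 ship[1->2]=5 ship[0->1]=3 prod=4 -> inv=[9 6 14 3]
Step 3: demand=4,sold=3 ship[2->3]=2 ship[1->2]=5 ship[0->1]=3 prod=4 -> inv=[10 4 17 2]
Step 4: demand=4,sold=2 ship[2->3]=2 ship[1->2]=4 ship[0->1]=3 prod=4 -> inv=[11 3 19 2]
Step 5: demand=4,sold=2 ship[2->3]=2 ship[1->2]=3 ship[0->1]=3 prod=4 -> inv=[12 3 20 2]

12 3 20 2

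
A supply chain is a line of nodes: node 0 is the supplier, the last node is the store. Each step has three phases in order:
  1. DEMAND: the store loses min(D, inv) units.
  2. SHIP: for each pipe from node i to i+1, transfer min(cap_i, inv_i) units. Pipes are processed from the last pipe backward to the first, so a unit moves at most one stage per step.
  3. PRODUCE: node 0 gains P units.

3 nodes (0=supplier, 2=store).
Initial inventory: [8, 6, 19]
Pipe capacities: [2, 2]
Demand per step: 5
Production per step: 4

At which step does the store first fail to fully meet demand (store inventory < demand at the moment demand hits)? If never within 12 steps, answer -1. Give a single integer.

Step 1: demand=5,sold=5 ship[1->2]=2 ship[0->1]=2 prod=4 -> [10 6 16]
Step 2: demand=5,sold=5 ship[1->2]=2 ship[0->1]=2 prod=4 -> [12 6 13]
Step 3: demand=5,sold=5 ship[1->2]=2 ship[0->1]=2 prod=4 -> [14 6 10]
Step 4: demand=5,sold=5 ship[1->2]=2 ship[0->1]=2 prod=4 -> [16 6 7]
Step 5: demand=5,sold=5 ship[1->2]=2 ship[0->1]=2 prod=4 -> [18 6 4]
Step 6: demand=5,sold=4 ship[1->2]=2 ship[0->1]=2 prod=4 -> [20 6 2]
Step 7: demand=5,sold=2 ship[1->2]=2 ship[0->1]=2 prod=4 -> [22 6 2]
Step 8: demand=5,sold=2 ship[1->2]=2 ship[0->1]=2 prod=4 -> [24 6 2]
Step 9: demand=5,sold=2 ship[1->2]=2 ship[0->1]=2 prod=4 -> [26 6 2]
Step 10: demand=5,sold=2 ship[1->2]=2 ship[0->1]=2 prod=4 -> [28 6 2]
Step 11: demand=5,sold=2 ship[1->2]=2 ship[0->1]=2 prod=4 -> [30 6 2]
Step 12: demand=5,sold=2 ship[1->2]=2 ship[0->1]=2 prod=4 -> [32 6 2]
First stockout at step 6

6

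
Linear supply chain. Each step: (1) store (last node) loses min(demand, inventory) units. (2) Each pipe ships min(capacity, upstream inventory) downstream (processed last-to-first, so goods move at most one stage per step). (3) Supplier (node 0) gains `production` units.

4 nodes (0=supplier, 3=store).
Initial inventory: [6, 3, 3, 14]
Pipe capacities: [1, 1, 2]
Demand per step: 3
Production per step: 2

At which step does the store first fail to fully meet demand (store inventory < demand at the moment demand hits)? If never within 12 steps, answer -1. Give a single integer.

Step 1: demand=3,sold=3 ship[2->3]=2 ship[1->2]=1 ship[0->1]=1 prod=2 -> [7 3 2 13]
Step 2: demand=3,sold=3 ship[2->3]=2 ship[1->2]=1 ship[0->1]=1 prod=2 -> [8 3 1 12]
Step 3: demand=3,sold=3 ship[2->3]=1 ship[1->2]=1 ship[0->1]=1 prod=2 -> [9 3 1 10]
Step 4: demand=3,sold=3 ship[2->3]=1 ship[1->2]=1 ship[0->1]=1 prod=2 -> [10 3 1 8]
Step 5: demand=3,sold=3 ship[2->3]=1 ship[1->2]=1 ship[0->1]=1 prod=2 -> [11 3 1 6]
Step 6: demand=3,sold=3 ship[2->3]=1 ship[1->2]=1 ship[0->1]=1 prod=2 -> [12 3 1 4]
Step 7: demand=3,sold=3 ship[2->3]=1 ship[1->2]=1 ship[0->1]=1 prod=2 -> [13 3 1 2]
Step 8: demand=3,sold=2 ship[2->3]=1 ship[1->2]=1 ship[0->1]=1 prod=2 -> [14 3 1 1]
Step 9: demand=3,sold=1 ship[2->3]=1 ship[1->2]=1 ship[0->1]=1 prod=2 -> [15 3 1 1]
Step 10: demand=3,sold=1 ship[2->3]=1 ship[1->2]=1 ship[0->1]=1 prod=2 -> [16 3 1 1]
Step 11: demand=3,sold=1 ship[2->3]=1 ship[1->2]=1 ship[0->1]=1 prod=2 -> [17 3 1 1]
Step 12: demand=3,sold=1 ship[2->3]=1 ship[1->2]=1 ship[0->1]=1 prod=2 -> [18 3 1 1]
First stockout at step 8

8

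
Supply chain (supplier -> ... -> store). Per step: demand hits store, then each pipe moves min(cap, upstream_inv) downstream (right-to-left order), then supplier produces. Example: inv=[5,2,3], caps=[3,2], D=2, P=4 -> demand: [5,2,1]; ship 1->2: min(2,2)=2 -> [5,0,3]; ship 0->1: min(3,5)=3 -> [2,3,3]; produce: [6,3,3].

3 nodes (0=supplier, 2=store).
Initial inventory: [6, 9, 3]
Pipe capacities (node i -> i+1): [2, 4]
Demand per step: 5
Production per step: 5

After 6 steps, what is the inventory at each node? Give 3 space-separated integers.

Step 1: demand=5,sold=3 ship[1->2]=4 ship[0->1]=2 prod=5 -> inv=[9 7 4]
Step 2: demand=5,sold=4 ship[1->2]=4 ship[0->1]=2 prod=5 -> inv=[12 5 4]
Step 3: demand=5,sold=4 ship[1->2]=4 ship[0->1]=2 prod=5 -> inv=[15 3 4]
Step 4: demand=5,sold=4 ship[1->2]=3 ship[0->1]=2 prod=5 -> inv=[18 2 3]
Step 5: demand=5,sold=3 ship[1->2]=2 ship[0->1]=2 prod=5 -> inv=[21 2 2]
Step 6: demand=5,sold=2 ship[1->2]=2 ship[0->1]=2 prod=5 -> inv=[24 2 2]

24 2 2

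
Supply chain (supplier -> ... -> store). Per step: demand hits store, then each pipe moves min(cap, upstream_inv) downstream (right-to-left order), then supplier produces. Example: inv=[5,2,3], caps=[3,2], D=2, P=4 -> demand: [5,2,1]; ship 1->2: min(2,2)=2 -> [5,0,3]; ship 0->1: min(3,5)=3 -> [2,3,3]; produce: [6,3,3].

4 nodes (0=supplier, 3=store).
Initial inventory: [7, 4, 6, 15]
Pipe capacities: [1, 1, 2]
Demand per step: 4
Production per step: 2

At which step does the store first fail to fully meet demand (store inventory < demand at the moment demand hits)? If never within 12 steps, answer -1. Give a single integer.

Step 1: demand=4,sold=4 ship[2->3]=2 ship[1->2]=1 ship[0->1]=1 prod=2 -> [8 4 5 13]
Step 2: demand=4,sold=4 ship[2->3]=2 ship[1->2]=1 ship[0->1]=1 prod=2 -> [9 4 4 11]
Step 3: demand=4,sold=4 ship[2->3]=2 ship[1->2]=1 ship[0->1]=1 prod=2 -> [10 4 3 9]
Step 4: demand=4,sold=4 ship[2->3]=2 ship[1->2]=1 ship[0->1]=1 prod=2 -> [11 4 2 7]
Step 5: demand=4,sold=4 ship[2->3]=2 ship[1->2]=1 ship[0->1]=1 prod=2 -> [12 4 1 5]
Step 6: demand=4,sold=4 ship[2->3]=1 ship[1->2]=1 ship[0->1]=1 prod=2 -> [13 4 1 2]
Step 7: demand=4,sold=2 ship[2->3]=1 ship[1->2]=1 ship[0->1]=1 prod=2 -> [14 4 1 1]
Step 8: demand=4,sold=1 ship[2->3]=1 ship[1->2]=1 ship[0->1]=1 prod=2 -> [15 4 1 1]
Step 9: demand=4,sold=1 ship[2->3]=1 ship[1->2]=1 ship[0->1]=1 prod=2 -> [16 4 1 1]
Step 10: demand=4,sold=1 ship[2->3]=1 ship[1->2]=1 ship[0->1]=1 prod=2 -> [17 4 1 1]
Step 11: demand=4,sold=1 ship[2->3]=1 ship[1->2]=1 ship[0->1]=1 prod=2 -> [18 4 1 1]
Step 12: demand=4,sold=1 ship[2->3]=1 ship[1->2]=1 ship[0->1]=1 prod=2 -> [19 4 1 1]
First stockout at step 7

7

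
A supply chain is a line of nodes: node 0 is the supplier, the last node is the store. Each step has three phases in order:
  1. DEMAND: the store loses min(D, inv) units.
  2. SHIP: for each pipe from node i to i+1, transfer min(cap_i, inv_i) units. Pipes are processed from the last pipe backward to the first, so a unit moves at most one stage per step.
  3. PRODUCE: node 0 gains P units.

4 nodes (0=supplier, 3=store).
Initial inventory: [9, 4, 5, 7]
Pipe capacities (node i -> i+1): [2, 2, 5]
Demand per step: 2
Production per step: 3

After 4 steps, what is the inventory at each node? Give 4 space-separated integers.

Step 1: demand=2,sold=2 ship[2->3]=5 ship[1->2]=2 ship[0->1]=2 prod=3 -> inv=[10 4 2 10]
Step 2: demand=2,sold=2 ship[2->3]=2 ship[1->2]=2 ship[0->1]=2 prod=3 -> inv=[11 4 2 10]
Step 3: demand=2,sold=2 ship[2->3]=2 ship[1->2]=2 ship[0->1]=2 prod=3 -> inv=[12 4 2 10]
Step 4: demand=2,sold=2 ship[2->3]=2 ship[1->2]=2 ship[0->1]=2 prod=3 -> inv=[13 4 2 10]

13 4 2 10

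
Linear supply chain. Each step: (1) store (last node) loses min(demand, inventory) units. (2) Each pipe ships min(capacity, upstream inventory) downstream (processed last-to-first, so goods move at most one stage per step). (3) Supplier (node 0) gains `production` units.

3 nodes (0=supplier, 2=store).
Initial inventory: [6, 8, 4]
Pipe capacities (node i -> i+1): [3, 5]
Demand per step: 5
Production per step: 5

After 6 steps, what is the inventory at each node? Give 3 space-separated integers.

Step 1: demand=5,sold=4 ship[1->2]=5 ship[0->1]=3 prod=5 -> inv=[8 6 5]
Step 2: demand=5,sold=5 ship[1->2]=5 ship[0->1]=3 prod=5 -> inv=[10 4 5]
Step 3: demand=5,sold=5 ship[1->2]=4 ship[0->1]=3 prod=5 -> inv=[12 3 4]
Step 4: demand=5,sold=4 ship[1->2]=3 ship[0->1]=3 prod=5 -> inv=[14 3 3]
Step 5: demand=5,sold=3 ship[1->2]=3 ship[0->1]=3 prod=5 -> inv=[16 3 3]
Step 6: demand=5,sold=3 ship[1->2]=3 ship[0->1]=3 prod=5 -> inv=[18 3 3]

18 3 3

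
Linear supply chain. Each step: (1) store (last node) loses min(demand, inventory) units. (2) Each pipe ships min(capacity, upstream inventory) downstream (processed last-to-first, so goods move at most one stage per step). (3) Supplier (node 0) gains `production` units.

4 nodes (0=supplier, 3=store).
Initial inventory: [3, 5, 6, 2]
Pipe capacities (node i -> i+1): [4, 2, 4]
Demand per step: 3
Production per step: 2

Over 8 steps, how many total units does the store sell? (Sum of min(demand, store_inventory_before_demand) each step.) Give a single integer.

Answer: 20

Derivation:
Step 1: sold=2 (running total=2) -> [2 6 4 4]
Step 2: sold=3 (running total=5) -> [2 6 2 5]
Step 3: sold=3 (running total=8) -> [2 6 2 4]
Step 4: sold=3 (running total=11) -> [2 6 2 3]
Step 5: sold=3 (running total=14) -> [2 6 2 2]
Step 6: sold=2 (running total=16) -> [2 6 2 2]
Step 7: sold=2 (running total=18) -> [2 6 2 2]
Step 8: sold=2 (running total=20) -> [2 6 2 2]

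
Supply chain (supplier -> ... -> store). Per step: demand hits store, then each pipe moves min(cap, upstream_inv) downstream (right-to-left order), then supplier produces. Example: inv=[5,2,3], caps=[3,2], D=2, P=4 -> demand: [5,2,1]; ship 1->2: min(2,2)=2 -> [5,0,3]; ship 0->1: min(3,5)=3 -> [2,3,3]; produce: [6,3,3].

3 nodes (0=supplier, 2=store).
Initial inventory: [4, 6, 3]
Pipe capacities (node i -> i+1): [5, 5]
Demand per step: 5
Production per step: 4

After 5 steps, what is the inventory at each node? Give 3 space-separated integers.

Step 1: demand=5,sold=3 ship[1->2]=5 ship[0->1]=4 prod=4 -> inv=[4 5 5]
Step 2: demand=5,sold=5 ship[1->2]=5 ship[0->1]=4 prod=4 -> inv=[4 4 5]
Step 3: demand=5,sold=5 ship[1->2]=4 ship[0->1]=4 prod=4 -> inv=[4 4 4]
Step 4: demand=5,sold=4 ship[1->2]=4 ship[0->1]=4 prod=4 -> inv=[4 4 4]
Step 5: demand=5,sold=4 ship[1->2]=4 ship[0->1]=4 prod=4 -> inv=[4 4 4]

4 4 4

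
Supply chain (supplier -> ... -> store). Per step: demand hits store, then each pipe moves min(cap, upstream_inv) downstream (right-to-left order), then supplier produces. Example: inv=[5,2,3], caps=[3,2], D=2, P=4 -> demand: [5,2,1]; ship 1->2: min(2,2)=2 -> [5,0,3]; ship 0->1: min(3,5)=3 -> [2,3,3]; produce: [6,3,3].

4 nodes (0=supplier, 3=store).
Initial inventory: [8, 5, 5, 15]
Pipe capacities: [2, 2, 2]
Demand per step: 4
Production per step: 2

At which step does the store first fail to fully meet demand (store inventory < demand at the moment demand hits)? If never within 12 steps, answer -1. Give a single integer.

Step 1: demand=4,sold=4 ship[2->3]=2 ship[1->2]=2 ship[0->1]=2 prod=2 -> [8 5 5 13]
Step 2: demand=4,sold=4 ship[2->3]=2 ship[1->2]=2 ship[0->1]=2 prod=2 -> [8 5 5 11]
Step 3: demand=4,sold=4 ship[2->3]=2 ship[1->2]=2 ship[0->1]=2 prod=2 -> [8 5 5 9]
Step 4: demand=4,sold=4 ship[2->3]=2 ship[1->2]=2 ship[0->1]=2 prod=2 -> [8 5 5 7]
Step 5: demand=4,sold=4 ship[2->3]=2 ship[1->2]=2 ship[0->1]=2 prod=2 -> [8 5 5 5]
Step 6: demand=4,sold=4 ship[2->3]=2 ship[1->2]=2 ship[0->1]=2 prod=2 -> [8 5 5 3]
Step 7: demand=4,sold=3 ship[2->3]=2 ship[1->2]=2 ship[0->1]=2 prod=2 -> [8 5 5 2]
Step 8: demand=4,sold=2 ship[2->3]=2 ship[1->2]=2 ship[0->1]=2 prod=2 -> [8 5 5 2]
Step 9: demand=4,sold=2 ship[2->3]=2 ship[1->2]=2 ship[0->1]=2 prod=2 -> [8 5 5 2]
Step 10: demand=4,sold=2 ship[2->3]=2 ship[1->2]=2 ship[0->1]=2 prod=2 -> [8 5 5 2]
Step 11: demand=4,sold=2 ship[2->3]=2 ship[1->2]=2 ship[0->1]=2 prod=2 -> [8 5 5 2]
Step 12: demand=4,sold=2 ship[2->3]=2 ship[1->2]=2 ship[0->1]=2 prod=2 -> [8 5 5 2]
First stockout at step 7

7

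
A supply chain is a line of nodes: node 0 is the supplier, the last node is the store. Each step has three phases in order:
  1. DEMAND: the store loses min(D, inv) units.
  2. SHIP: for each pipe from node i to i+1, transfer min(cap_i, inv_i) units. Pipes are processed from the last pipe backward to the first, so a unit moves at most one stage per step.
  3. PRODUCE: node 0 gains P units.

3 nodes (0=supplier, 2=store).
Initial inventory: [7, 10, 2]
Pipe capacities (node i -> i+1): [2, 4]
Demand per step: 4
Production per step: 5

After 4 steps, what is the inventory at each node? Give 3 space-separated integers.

Step 1: demand=4,sold=2 ship[1->2]=4 ship[0->1]=2 prod=5 -> inv=[10 8 4]
Step 2: demand=4,sold=4 ship[1->2]=4 ship[0->1]=2 prod=5 -> inv=[13 6 4]
Step 3: demand=4,sold=4 ship[1->2]=4 ship[0->1]=2 prod=5 -> inv=[16 4 4]
Step 4: demand=4,sold=4 ship[1->2]=4 ship[0->1]=2 prod=5 -> inv=[19 2 4]

19 2 4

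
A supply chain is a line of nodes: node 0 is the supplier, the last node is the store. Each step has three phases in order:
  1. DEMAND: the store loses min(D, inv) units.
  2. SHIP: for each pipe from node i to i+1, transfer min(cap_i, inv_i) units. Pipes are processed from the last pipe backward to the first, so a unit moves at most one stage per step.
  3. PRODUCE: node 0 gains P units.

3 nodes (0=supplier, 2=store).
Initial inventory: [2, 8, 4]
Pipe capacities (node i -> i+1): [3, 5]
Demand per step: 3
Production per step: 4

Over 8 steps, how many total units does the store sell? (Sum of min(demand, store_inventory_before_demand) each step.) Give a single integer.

Step 1: sold=3 (running total=3) -> [4 5 6]
Step 2: sold=3 (running total=6) -> [5 3 8]
Step 3: sold=3 (running total=9) -> [6 3 8]
Step 4: sold=3 (running total=12) -> [7 3 8]
Step 5: sold=3 (running total=15) -> [8 3 8]
Step 6: sold=3 (running total=18) -> [9 3 8]
Step 7: sold=3 (running total=21) -> [10 3 8]
Step 8: sold=3 (running total=24) -> [11 3 8]

Answer: 24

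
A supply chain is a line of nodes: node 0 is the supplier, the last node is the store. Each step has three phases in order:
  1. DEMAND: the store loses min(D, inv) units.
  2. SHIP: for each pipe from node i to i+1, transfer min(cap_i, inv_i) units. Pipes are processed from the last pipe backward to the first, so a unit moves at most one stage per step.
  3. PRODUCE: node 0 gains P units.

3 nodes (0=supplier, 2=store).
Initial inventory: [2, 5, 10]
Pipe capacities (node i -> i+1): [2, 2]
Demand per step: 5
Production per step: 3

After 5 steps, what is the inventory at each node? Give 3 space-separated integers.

Step 1: demand=5,sold=5 ship[1->2]=2 ship[0->1]=2 prod=3 -> inv=[3 5 7]
Step 2: demand=5,sold=5 ship[1->2]=2 ship[0->1]=2 prod=3 -> inv=[4 5 4]
Step 3: demand=5,sold=4 ship[1->2]=2 ship[0->1]=2 prod=3 -> inv=[5 5 2]
Step 4: demand=5,sold=2 ship[1->2]=2 ship[0->1]=2 prod=3 -> inv=[6 5 2]
Step 5: demand=5,sold=2 ship[1->2]=2 ship[0->1]=2 prod=3 -> inv=[7 5 2]

7 5 2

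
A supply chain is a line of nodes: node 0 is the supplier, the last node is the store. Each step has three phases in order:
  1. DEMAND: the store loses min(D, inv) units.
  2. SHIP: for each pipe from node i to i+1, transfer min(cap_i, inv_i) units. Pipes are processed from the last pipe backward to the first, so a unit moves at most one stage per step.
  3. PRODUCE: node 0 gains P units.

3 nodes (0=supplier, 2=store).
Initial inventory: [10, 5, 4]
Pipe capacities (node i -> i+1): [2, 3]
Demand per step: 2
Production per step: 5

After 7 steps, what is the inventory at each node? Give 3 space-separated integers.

Step 1: demand=2,sold=2 ship[1->2]=3 ship[0->1]=2 prod=5 -> inv=[13 4 5]
Step 2: demand=2,sold=2 ship[1->2]=3 ship[0->1]=2 prod=5 -> inv=[16 3 6]
Step 3: demand=2,sold=2 ship[1->2]=3 ship[0->1]=2 prod=5 -> inv=[19 2 7]
Step 4: demand=2,sold=2 ship[1->2]=2 ship[0->1]=2 prod=5 -> inv=[22 2 7]
Step 5: demand=2,sold=2 ship[1->2]=2 ship[0->1]=2 prod=5 -> inv=[25 2 7]
Step 6: demand=2,sold=2 ship[1->2]=2 ship[0->1]=2 prod=5 -> inv=[28 2 7]
Step 7: demand=2,sold=2 ship[1->2]=2 ship[0->1]=2 prod=5 -> inv=[31 2 7]

31 2 7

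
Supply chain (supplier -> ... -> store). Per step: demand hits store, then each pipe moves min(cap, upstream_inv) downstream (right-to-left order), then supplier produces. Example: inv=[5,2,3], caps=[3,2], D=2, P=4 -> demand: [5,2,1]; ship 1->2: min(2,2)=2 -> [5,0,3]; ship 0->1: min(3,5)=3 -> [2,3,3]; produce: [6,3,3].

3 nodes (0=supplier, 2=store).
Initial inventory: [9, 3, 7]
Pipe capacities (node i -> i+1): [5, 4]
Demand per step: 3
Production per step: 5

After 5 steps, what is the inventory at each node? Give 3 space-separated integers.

Step 1: demand=3,sold=3 ship[1->2]=3 ship[0->1]=5 prod=5 -> inv=[9 5 7]
Step 2: demand=3,sold=3 ship[1->2]=4 ship[0->1]=5 prod=5 -> inv=[9 6 8]
Step 3: demand=3,sold=3 ship[1->2]=4 ship[0->1]=5 prod=5 -> inv=[9 7 9]
Step 4: demand=3,sold=3 ship[1->2]=4 ship[0->1]=5 prod=5 -> inv=[9 8 10]
Step 5: demand=3,sold=3 ship[1->2]=4 ship[0->1]=5 prod=5 -> inv=[9 9 11]

9 9 11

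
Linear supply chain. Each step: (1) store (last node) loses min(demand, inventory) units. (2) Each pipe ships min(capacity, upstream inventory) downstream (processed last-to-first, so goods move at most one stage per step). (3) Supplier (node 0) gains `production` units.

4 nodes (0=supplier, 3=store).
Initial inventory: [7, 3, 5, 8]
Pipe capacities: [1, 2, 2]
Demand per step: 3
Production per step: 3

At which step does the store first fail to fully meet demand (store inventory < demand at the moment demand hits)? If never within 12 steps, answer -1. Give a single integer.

Step 1: demand=3,sold=3 ship[2->3]=2 ship[1->2]=2 ship[0->1]=1 prod=3 -> [9 2 5 7]
Step 2: demand=3,sold=3 ship[2->3]=2 ship[1->2]=2 ship[0->1]=1 prod=3 -> [11 1 5 6]
Step 3: demand=3,sold=3 ship[2->3]=2 ship[1->2]=1 ship[0->1]=1 prod=3 -> [13 1 4 5]
Step 4: demand=3,sold=3 ship[2->3]=2 ship[1->2]=1 ship[0->1]=1 prod=3 -> [15 1 3 4]
Step 5: demand=3,sold=3 ship[2->3]=2 ship[1->2]=1 ship[0->1]=1 prod=3 -> [17 1 2 3]
Step 6: demand=3,sold=3 ship[2->3]=2 ship[1->2]=1 ship[0->1]=1 prod=3 -> [19 1 1 2]
Step 7: demand=3,sold=2 ship[2->3]=1 ship[1->2]=1 ship[0->1]=1 prod=3 -> [21 1 1 1]
Step 8: demand=3,sold=1 ship[2->3]=1 ship[1->2]=1 ship[0->1]=1 prod=3 -> [23 1 1 1]
Step 9: demand=3,sold=1 ship[2->3]=1 ship[1->2]=1 ship[0->1]=1 prod=3 -> [25 1 1 1]
Step 10: demand=3,sold=1 ship[2->3]=1 ship[1->2]=1 ship[0->1]=1 prod=3 -> [27 1 1 1]
Step 11: demand=3,sold=1 ship[2->3]=1 ship[1->2]=1 ship[0->1]=1 prod=3 -> [29 1 1 1]
Step 12: demand=3,sold=1 ship[2->3]=1 ship[1->2]=1 ship[0->1]=1 prod=3 -> [31 1 1 1]
First stockout at step 7

7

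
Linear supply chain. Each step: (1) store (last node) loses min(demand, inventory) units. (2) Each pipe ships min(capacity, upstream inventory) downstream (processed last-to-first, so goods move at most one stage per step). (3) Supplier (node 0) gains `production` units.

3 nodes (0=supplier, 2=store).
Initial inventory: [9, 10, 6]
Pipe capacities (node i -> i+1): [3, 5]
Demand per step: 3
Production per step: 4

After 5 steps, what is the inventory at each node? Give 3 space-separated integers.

Step 1: demand=3,sold=3 ship[1->2]=5 ship[0->1]=3 prod=4 -> inv=[10 8 8]
Step 2: demand=3,sold=3 ship[1->2]=5 ship[0->1]=3 prod=4 -> inv=[11 6 10]
Step 3: demand=3,sold=3 ship[1->2]=5 ship[0->1]=3 prod=4 -> inv=[12 4 12]
Step 4: demand=3,sold=3 ship[1->2]=4 ship[0->1]=3 prod=4 -> inv=[13 3 13]
Step 5: demand=3,sold=3 ship[1->2]=3 ship[0->1]=3 prod=4 -> inv=[14 3 13]

14 3 13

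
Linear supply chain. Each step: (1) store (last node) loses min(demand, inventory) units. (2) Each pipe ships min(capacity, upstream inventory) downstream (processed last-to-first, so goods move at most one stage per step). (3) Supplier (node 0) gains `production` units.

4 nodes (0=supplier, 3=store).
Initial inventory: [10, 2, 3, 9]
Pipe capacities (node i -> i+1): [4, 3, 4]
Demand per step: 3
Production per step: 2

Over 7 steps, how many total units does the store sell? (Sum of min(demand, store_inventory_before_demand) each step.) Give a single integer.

Answer: 21

Derivation:
Step 1: sold=3 (running total=3) -> [8 4 2 9]
Step 2: sold=3 (running total=6) -> [6 5 3 8]
Step 3: sold=3 (running total=9) -> [4 6 3 8]
Step 4: sold=3 (running total=12) -> [2 7 3 8]
Step 5: sold=3 (running total=15) -> [2 6 3 8]
Step 6: sold=3 (running total=18) -> [2 5 3 8]
Step 7: sold=3 (running total=21) -> [2 4 3 8]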